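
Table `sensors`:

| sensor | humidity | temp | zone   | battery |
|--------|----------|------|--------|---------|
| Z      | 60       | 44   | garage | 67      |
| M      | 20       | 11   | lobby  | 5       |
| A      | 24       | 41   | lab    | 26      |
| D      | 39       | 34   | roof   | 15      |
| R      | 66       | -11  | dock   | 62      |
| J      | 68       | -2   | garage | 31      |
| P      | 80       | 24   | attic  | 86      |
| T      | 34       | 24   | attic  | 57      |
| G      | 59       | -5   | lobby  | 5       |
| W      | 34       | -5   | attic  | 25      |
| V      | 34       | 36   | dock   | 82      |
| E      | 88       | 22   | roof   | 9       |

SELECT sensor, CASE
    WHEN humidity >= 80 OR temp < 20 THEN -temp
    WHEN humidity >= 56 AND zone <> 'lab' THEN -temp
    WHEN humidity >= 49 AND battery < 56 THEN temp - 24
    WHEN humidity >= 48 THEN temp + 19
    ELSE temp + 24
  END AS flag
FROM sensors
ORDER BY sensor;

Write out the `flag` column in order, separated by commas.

65, 58, -22, 5, 2, -11, -24, 11, 48, 60, 5, -44

sensor=A: ELSE → 65
sensor=D: ELSE → 58
sensor=E: humidity >= 80 OR temp < 20 → -22
sensor=G: humidity >= 80 OR temp < 20 → 5
sensor=J: humidity >= 80 OR temp < 20 → 2
sensor=M: humidity >= 80 OR temp < 20 → -11
sensor=P: humidity >= 80 OR temp < 20 → -24
sensor=R: humidity >= 80 OR temp < 20 → 11
sensor=T: ELSE → 48
sensor=V: ELSE → 60
sensor=W: humidity >= 80 OR temp < 20 → 5
sensor=Z: humidity >= 56 AND zone <> 'lab' → -44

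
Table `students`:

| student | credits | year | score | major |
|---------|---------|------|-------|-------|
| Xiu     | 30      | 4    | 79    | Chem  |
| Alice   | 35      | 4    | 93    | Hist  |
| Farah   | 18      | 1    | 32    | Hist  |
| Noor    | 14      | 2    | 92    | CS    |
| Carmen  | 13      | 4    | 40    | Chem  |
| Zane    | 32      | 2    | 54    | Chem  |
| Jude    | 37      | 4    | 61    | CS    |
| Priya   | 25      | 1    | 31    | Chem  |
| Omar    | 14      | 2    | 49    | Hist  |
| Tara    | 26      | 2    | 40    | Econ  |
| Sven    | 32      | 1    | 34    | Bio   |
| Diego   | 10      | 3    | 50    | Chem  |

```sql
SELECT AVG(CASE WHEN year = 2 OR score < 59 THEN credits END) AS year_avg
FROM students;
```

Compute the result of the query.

student=Xiu: ✗
student=Alice: ✗
student=Farah: ✓ → 18
student=Noor: ✓ → 14
student=Carmen: ✓ → 13
student=Zane: ✓ → 32
student=Jude: ✗
student=Priya: ✓ → 25
student=Omar: ✓ → 14
student=Tara: ✓ → 26
student=Sven: ✓ → 32
student=Diego: ✓ → 10
year_avg = (18 + 14 + 13 + 32 + 25 + 14 + 26 + 32 + 10) / 9 = 20.4444444444

20.4444444444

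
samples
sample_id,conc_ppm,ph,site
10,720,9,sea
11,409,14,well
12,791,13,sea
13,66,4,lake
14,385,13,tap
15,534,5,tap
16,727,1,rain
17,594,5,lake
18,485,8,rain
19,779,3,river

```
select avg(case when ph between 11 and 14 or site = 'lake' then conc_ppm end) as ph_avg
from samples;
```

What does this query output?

449

sample_id=10: ✗
sample_id=11: ✓ → 409
sample_id=12: ✓ → 791
sample_id=13: ✓ → 66
sample_id=14: ✓ → 385
sample_id=15: ✗
sample_id=16: ✗
sample_id=17: ✓ → 594
sample_id=18: ✗
sample_id=19: ✗
ph_avg = (409 + 791 + 66 + 385 + 594) / 5 = 449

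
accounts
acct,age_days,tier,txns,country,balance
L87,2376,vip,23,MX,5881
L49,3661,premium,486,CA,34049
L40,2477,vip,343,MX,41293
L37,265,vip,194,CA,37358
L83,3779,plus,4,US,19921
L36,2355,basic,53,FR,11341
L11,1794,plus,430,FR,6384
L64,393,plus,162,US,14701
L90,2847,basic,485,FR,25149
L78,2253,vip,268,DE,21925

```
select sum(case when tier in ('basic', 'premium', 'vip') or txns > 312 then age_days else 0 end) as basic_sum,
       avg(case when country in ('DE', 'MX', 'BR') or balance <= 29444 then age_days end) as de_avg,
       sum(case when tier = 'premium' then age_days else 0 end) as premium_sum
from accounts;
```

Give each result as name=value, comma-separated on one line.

[basic_sum: tier in ('basic', 'premium', 'vip') or txns > 312]
acct=L87: ✓ → 2376
acct=L49: ✓ → 3661
acct=L40: ✓ → 2477
acct=L37: ✓ → 265
acct=L83: ✗
acct=L36: ✓ → 2355
acct=L11: ✓ → 1794
acct=L64: ✗
acct=L90: ✓ → 2847
acct=L78: ✓ → 2253
basic_sum = 2376 + 3661 + 2477 + 265 + 2355 + 1794 + 2847 + 2253 = 18028
—
[de_avg: country in ('DE', 'MX', 'BR') or balance <= 29444]
acct=L87: ✓ → 2376
acct=L49: ✗
acct=L40: ✓ → 2477
acct=L37: ✗
acct=L83: ✓ → 3779
acct=L36: ✓ → 2355
acct=L11: ✓ → 1794
acct=L64: ✓ → 393
acct=L90: ✓ → 2847
acct=L78: ✓ → 2253
de_avg = (2376 + 2477 + 3779 + 2355 + 1794 + 393 + 2847 + 2253) / 8 = 2284.25
—
[premium_sum: tier = 'premium']
acct=L87: ✗
acct=L49: ✓ → 3661
acct=L40: ✗
acct=L37: ✗
acct=L83: ✗
acct=L36: ✗
acct=L11: ✗
acct=L64: ✗
acct=L90: ✗
acct=L78: ✗
premium_sum = 3661

basic_sum=18028, de_avg=2284.25, premium_sum=3661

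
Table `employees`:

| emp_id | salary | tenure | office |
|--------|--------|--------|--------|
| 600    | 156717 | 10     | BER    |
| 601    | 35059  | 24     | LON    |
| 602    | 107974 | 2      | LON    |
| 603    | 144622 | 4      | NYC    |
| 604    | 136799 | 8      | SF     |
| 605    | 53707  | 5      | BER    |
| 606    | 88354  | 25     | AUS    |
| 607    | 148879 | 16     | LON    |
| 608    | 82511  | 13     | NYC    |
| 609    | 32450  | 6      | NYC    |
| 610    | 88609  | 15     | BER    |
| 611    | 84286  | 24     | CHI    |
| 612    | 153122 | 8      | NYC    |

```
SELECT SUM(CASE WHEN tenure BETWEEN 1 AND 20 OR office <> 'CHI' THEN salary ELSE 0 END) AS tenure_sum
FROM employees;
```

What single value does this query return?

1228803

emp_id=600: ✓ → 156717
emp_id=601: ✓ → 35059
emp_id=602: ✓ → 107974
emp_id=603: ✓ → 144622
emp_id=604: ✓ → 136799
emp_id=605: ✓ → 53707
emp_id=606: ✓ → 88354
emp_id=607: ✓ → 148879
emp_id=608: ✓ → 82511
emp_id=609: ✓ → 32450
emp_id=610: ✓ → 88609
emp_id=611: ✗
emp_id=612: ✓ → 153122
tenure_sum = 156717 + 35059 + 107974 + 144622 + 136799 + 53707 + 88354 + 148879 + 82511 + 32450 + 88609 + 153122 = 1228803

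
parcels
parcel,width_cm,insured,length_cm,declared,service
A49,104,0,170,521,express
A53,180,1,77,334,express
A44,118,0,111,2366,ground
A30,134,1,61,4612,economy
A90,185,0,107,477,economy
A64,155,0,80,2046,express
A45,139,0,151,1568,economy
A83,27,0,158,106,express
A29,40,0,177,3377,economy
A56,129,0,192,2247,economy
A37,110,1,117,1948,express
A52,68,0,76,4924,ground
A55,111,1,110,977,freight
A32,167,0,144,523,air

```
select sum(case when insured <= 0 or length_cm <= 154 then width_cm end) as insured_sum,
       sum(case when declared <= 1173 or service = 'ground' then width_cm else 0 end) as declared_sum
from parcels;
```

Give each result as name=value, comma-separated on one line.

insured_sum=1667, declared_sum=960

[insured_sum: insured <= 0 or length_cm <= 154]
parcel=A49: ✓ → 104
parcel=A53: ✓ → 180
parcel=A44: ✓ → 118
parcel=A30: ✓ → 134
parcel=A90: ✓ → 185
parcel=A64: ✓ → 155
parcel=A45: ✓ → 139
parcel=A83: ✓ → 27
parcel=A29: ✓ → 40
parcel=A56: ✓ → 129
parcel=A37: ✓ → 110
parcel=A52: ✓ → 68
parcel=A55: ✓ → 111
parcel=A32: ✓ → 167
insured_sum = 104 + 180 + 118 + 134 + 185 + 155 + 139 + 27 + 40 + 129 + 110 + 68 + 111 + 167 = 1667
—
[declared_sum: declared <= 1173 or service = 'ground']
parcel=A49: ✓ → 104
parcel=A53: ✓ → 180
parcel=A44: ✓ → 118
parcel=A30: ✗
parcel=A90: ✓ → 185
parcel=A64: ✗
parcel=A45: ✗
parcel=A83: ✓ → 27
parcel=A29: ✗
parcel=A56: ✗
parcel=A37: ✗
parcel=A52: ✓ → 68
parcel=A55: ✓ → 111
parcel=A32: ✓ → 167
declared_sum = 104 + 180 + 118 + 185 + 27 + 68 + 111 + 167 = 960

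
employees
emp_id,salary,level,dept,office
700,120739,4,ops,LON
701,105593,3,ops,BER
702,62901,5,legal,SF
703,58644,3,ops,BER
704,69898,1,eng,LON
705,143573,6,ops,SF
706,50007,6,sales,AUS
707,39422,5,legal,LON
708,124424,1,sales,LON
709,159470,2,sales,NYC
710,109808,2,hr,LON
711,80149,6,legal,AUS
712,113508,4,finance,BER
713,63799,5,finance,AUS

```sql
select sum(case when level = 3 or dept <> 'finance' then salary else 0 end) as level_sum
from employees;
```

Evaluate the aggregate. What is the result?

1124628

emp_id=700: ✓ → 120739
emp_id=701: ✓ → 105593
emp_id=702: ✓ → 62901
emp_id=703: ✓ → 58644
emp_id=704: ✓ → 69898
emp_id=705: ✓ → 143573
emp_id=706: ✓ → 50007
emp_id=707: ✓ → 39422
emp_id=708: ✓ → 124424
emp_id=709: ✓ → 159470
emp_id=710: ✓ → 109808
emp_id=711: ✓ → 80149
emp_id=712: ✗
emp_id=713: ✗
level_sum = 120739 + 105593 + 62901 + 58644 + 69898 + 143573 + 50007 + 39422 + 124424 + 159470 + 109808 + 80149 = 1124628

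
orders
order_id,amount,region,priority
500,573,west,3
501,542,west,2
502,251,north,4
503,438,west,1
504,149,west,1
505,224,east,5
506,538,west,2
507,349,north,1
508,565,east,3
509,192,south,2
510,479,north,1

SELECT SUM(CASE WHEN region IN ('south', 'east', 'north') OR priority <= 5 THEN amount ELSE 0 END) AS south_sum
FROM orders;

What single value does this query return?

4300

order_id=500: ✓ → 573
order_id=501: ✓ → 542
order_id=502: ✓ → 251
order_id=503: ✓ → 438
order_id=504: ✓ → 149
order_id=505: ✓ → 224
order_id=506: ✓ → 538
order_id=507: ✓ → 349
order_id=508: ✓ → 565
order_id=509: ✓ → 192
order_id=510: ✓ → 479
south_sum = 573 + 542 + 251 + 438 + 149 + 224 + 538 + 349 + 565 + 192 + 479 = 4300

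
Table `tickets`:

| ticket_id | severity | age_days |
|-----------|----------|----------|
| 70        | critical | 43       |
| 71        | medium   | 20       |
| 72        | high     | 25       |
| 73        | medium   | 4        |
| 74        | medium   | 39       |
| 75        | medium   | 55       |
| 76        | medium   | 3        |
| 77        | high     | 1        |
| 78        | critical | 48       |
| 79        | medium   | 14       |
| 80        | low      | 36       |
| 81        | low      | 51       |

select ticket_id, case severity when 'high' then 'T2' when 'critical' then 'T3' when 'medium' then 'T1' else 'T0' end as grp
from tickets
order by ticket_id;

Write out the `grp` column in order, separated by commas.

T3, T1, T2, T1, T1, T1, T1, T2, T3, T1, T0, T0

ticket_id=70: severity='critical' → T3
ticket_id=71: severity='medium' → T1
ticket_id=72: severity='high' → T2
ticket_id=73: severity='medium' → T1
ticket_id=74: severity='medium' → T1
ticket_id=75: severity='medium' → T1
ticket_id=76: severity='medium' → T1
ticket_id=77: severity='high' → T2
ticket_id=78: severity='critical' → T3
ticket_id=79: severity='medium' → T1
ticket_id=80: ELSE → T0
ticket_id=81: ELSE → T0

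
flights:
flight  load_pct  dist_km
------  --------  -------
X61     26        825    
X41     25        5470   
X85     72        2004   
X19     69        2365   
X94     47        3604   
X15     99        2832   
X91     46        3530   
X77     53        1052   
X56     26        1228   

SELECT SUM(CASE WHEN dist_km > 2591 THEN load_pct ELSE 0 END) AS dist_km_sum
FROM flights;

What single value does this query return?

217

flight=X61: ✗
flight=X41: ✓ → 25
flight=X85: ✗
flight=X19: ✗
flight=X94: ✓ → 47
flight=X15: ✓ → 99
flight=X91: ✓ → 46
flight=X77: ✗
flight=X56: ✗
dist_km_sum = 25 + 47 + 99 + 46 = 217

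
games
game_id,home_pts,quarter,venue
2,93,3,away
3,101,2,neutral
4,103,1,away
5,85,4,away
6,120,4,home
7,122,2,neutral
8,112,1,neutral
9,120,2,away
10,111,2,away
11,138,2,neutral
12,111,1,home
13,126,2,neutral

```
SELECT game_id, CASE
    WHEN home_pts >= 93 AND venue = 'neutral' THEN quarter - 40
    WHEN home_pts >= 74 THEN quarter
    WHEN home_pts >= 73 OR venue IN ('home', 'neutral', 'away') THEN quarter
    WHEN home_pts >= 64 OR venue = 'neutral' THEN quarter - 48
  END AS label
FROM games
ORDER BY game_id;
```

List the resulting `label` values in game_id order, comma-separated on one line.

3, -38, 1, 4, 4, -38, -39, 2, 2, -38, 1, -38

game_id=2: home_pts >= 74 → 3
game_id=3: home_pts >= 93 AND venue = 'neutral' → -38
game_id=4: home_pts >= 74 → 1
game_id=5: home_pts >= 74 → 4
game_id=6: home_pts >= 74 → 4
game_id=7: home_pts >= 93 AND venue = 'neutral' → -38
game_id=8: home_pts >= 93 AND venue = 'neutral' → -39
game_id=9: home_pts >= 74 → 2
game_id=10: home_pts >= 74 → 2
game_id=11: home_pts >= 93 AND venue = 'neutral' → -38
game_id=12: home_pts >= 74 → 1
game_id=13: home_pts >= 93 AND venue = 'neutral' → -38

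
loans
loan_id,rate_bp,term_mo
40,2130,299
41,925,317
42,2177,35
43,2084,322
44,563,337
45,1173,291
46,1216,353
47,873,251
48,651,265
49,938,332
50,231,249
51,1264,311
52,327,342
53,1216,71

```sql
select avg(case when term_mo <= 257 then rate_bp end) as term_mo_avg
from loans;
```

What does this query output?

loan_id=40: ✗
loan_id=41: ✗
loan_id=42: ✓ → 2177
loan_id=43: ✗
loan_id=44: ✗
loan_id=45: ✗
loan_id=46: ✗
loan_id=47: ✓ → 873
loan_id=48: ✗
loan_id=49: ✗
loan_id=50: ✓ → 231
loan_id=51: ✗
loan_id=52: ✗
loan_id=53: ✓ → 1216
term_mo_avg = (2177 + 873 + 231 + 1216) / 4 = 1124.25

1124.25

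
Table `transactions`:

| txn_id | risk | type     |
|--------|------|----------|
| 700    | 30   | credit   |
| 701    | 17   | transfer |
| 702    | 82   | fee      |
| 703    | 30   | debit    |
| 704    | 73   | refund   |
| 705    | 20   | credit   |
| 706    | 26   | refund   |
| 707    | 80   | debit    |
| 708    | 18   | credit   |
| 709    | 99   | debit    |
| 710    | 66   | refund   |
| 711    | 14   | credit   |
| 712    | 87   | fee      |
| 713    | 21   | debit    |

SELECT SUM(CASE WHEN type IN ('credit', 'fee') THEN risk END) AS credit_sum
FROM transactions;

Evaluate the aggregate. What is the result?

251

txn_id=700: ✓ → 30
txn_id=701: ✗
txn_id=702: ✓ → 82
txn_id=703: ✗
txn_id=704: ✗
txn_id=705: ✓ → 20
txn_id=706: ✗
txn_id=707: ✗
txn_id=708: ✓ → 18
txn_id=709: ✗
txn_id=710: ✗
txn_id=711: ✓ → 14
txn_id=712: ✓ → 87
txn_id=713: ✗
credit_sum = 30 + 82 + 20 + 18 + 14 + 87 = 251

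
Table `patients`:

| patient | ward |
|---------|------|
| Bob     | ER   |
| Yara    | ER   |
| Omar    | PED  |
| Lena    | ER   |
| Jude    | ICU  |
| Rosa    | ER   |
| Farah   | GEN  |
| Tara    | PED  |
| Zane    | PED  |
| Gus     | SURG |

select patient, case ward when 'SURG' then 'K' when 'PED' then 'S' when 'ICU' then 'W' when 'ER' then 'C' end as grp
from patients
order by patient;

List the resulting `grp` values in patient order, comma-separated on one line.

C, NULL, K, W, C, S, C, S, C, S

patient=Bob: ward='ER' → C
patient=Farah: (no match → NULL) → NULL
patient=Gus: ward='SURG' → K
patient=Jude: ward='ICU' → W
patient=Lena: ward='ER' → C
patient=Omar: ward='PED' → S
patient=Rosa: ward='ER' → C
patient=Tara: ward='PED' → S
patient=Yara: ward='ER' → C
patient=Zane: ward='PED' → S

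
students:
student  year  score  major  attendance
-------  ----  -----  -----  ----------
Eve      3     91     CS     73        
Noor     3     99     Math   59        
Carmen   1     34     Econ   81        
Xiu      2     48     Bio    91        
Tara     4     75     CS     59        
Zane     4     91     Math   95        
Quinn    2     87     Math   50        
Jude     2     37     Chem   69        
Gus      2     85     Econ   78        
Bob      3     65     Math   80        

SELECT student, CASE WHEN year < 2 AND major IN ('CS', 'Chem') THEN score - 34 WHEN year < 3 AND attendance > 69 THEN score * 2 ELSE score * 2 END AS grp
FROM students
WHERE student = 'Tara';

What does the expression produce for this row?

student = Tara: year=4, score=75, major=CS, attendance=59.
year < 2 AND major IN ('CS', 'Chem') → false
year < 3 AND attendance > 69 → false
No prior WHEN matched → ELSE → 150

150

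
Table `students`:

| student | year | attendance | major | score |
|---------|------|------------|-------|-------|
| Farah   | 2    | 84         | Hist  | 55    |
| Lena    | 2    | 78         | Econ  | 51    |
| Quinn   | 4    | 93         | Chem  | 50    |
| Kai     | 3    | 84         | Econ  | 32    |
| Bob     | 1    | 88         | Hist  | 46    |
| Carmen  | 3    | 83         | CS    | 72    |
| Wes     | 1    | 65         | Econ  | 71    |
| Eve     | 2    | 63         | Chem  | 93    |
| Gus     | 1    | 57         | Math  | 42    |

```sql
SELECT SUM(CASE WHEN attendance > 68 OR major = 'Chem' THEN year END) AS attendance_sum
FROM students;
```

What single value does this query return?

student=Farah: ✓ → 2
student=Lena: ✓ → 2
student=Quinn: ✓ → 4
student=Kai: ✓ → 3
student=Bob: ✓ → 1
student=Carmen: ✓ → 3
student=Wes: ✗
student=Eve: ✓ → 2
student=Gus: ✗
attendance_sum = 2 + 2 + 4 + 3 + 1 + 3 + 2 = 17

17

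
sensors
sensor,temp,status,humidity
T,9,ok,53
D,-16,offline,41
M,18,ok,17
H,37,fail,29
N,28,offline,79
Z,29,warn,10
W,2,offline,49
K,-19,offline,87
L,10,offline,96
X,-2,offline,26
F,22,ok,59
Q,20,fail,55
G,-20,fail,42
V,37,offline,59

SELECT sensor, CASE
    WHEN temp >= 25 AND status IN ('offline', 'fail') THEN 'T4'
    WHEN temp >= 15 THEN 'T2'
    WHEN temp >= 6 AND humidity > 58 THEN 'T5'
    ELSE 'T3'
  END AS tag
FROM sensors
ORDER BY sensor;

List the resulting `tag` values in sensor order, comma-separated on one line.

sensor=D: ELSE → T3
sensor=F: temp >= 15 → T2
sensor=G: ELSE → T3
sensor=H: temp >= 25 AND status IN ('offline', 'fail') → T4
sensor=K: ELSE → T3
sensor=L: temp >= 6 AND humidity > 58 → T5
sensor=M: temp >= 15 → T2
sensor=N: temp >= 25 AND status IN ('offline', 'fail') → T4
sensor=Q: temp >= 15 → T2
sensor=T: ELSE → T3
sensor=V: temp >= 25 AND status IN ('offline', 'fail') → T4
sensor=W: ELSE → T3
sensor=X: ELSE → T3
sensor=Z: temp >= 15 → T2

T3, T2, T3, T4, T3, T5, T2, T4, T2, T3, T4, T3, T3, T2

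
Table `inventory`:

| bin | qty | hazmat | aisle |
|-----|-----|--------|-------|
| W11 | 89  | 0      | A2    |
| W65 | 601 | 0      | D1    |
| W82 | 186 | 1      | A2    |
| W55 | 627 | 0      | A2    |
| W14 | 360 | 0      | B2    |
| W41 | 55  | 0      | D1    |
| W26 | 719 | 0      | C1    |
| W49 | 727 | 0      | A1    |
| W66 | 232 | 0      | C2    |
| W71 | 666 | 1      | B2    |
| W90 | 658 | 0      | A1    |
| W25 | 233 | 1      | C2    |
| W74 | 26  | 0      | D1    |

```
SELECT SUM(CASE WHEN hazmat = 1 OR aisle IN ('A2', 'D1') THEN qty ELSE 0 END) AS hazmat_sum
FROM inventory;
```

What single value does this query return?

bin=W11: ✓ → 89
bin=W65: ✓ → 601
bin=W82: ✓ → 186
bin=W55: ✓ → 627
bin=W14: ✗
bin=W41: ✓ → 55
bin=W26: ✗
bin=W49: ✗
bin=W66: ✗
bin=W71: ✓ → 666
bin=W90: ✗
bin=W25: ✓ → 233
bin=W74: ✓ → 26
hazmat_sum = 89 + 601 + 186 + 627 + 55 + 666 + 233 + 26 = 2483

2483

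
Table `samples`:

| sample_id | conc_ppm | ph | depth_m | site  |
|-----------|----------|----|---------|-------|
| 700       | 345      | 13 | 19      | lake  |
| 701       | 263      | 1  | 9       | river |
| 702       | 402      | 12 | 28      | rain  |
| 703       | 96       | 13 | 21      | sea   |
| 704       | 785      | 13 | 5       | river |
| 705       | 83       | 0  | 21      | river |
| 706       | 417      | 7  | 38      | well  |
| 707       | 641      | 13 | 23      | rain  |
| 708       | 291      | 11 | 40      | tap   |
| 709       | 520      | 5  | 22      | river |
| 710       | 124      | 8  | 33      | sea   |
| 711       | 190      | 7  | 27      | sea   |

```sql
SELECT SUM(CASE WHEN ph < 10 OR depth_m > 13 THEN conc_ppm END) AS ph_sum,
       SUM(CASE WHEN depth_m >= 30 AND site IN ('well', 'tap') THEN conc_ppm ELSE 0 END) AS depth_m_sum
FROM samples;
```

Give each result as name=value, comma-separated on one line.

ph_sum=3372, depth_m_sum=708

[ph_sum: ph < 10 OR depth_m > 13]
sample_id=700: ✓ → 345
sample_id=701: ✓ → 263
sample_id=702: ✓ → 402
sample_id=703: ✓ → 96
sample_id=704: ✗
sample_id=705: ✓ → 83
sample_id=706: ✓ → 417
sample_id=707: ✓ → 641
sample_id=708: ✓ → 291
sample_id=709: ✓ → 520
sample_id=710: ✓ → 124
sample_id=711: ✓ → 190
ph_sum = 345 + 263 + 402 + 96 + 83 + 417 + 641 + 291 + 520 + 124 + 190 = 3372
—
[depth_m_sum: depth_m >= 30 AND site IN ('well', 'tap')]
sample_id=700: ✗
sample_id=701: ✗
sample_id=702: ✗
sample_id=703: ✗
sample_id=704: ✗
sample_id=705: ✗
sample_id=706: ✓ → 417
sample_id=707: ✗
sample_id=708: ✓ → 291
sample_id=709: ✗
sample_id=710: ✗
sample_id=711: ✗
depth_m_sum = 417 + 291 = 708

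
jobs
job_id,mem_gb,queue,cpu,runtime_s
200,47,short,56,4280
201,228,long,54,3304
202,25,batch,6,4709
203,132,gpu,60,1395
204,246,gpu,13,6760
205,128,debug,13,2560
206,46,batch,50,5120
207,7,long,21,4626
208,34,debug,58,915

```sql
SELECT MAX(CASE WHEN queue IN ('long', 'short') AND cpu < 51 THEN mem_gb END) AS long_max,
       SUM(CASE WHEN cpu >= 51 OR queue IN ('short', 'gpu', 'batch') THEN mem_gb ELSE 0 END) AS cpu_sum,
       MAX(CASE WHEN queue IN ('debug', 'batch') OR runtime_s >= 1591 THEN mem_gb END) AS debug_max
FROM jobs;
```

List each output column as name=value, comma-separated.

long_max=7, cpu_sum=758, debug_max=246

[long_max: queue IN ('long', 'short') AND cpu < 51]
job_id=200: ✗
job_id=201: ✗
job_id=202: ✗
job_id=203: ✗
job_id=204: ✗
job_id=205: ✗
job_id=206: ✗
job_id=207: ✓ → 7
job_id=208: ✗
long_max = MAX(7) = 7
—
[cpu_sum: cpu >= 51 OR queue IN ('short', 'gpu', 'batch')]
job_id=200: ✓ → 47
job_id=201: ✓ → 228
job_id=202: ✓ → 25
job_id=203: ✓ → 132
job_id=204: ✓ → 246
job_id=205: ✗
job_id=206: ✓ → 46
job_id=207: ✗
job_id=208: ✓ → 34
cpu_sum = 47 + 228 + 25 + 132 + 246 + 46 + 34 = 758
—
[debug_max: queue IN ('debug', 'batch') OR runtime_s >= 1591]
job_id=200: ✓ → 47
job_id=201: ✓ → 228
job_id=202: ✓ → 25
job_id=203: ✗
job_id=204: ✓ → 246
job_id=205: ✓ → 128
job_id=206: ✓ → 46
job_id=207: ✓ → 7
job_id=208: ✓ → 34
debug_max = MAX(47, 228, 25, 246, 128, 46, 7, 34) = 246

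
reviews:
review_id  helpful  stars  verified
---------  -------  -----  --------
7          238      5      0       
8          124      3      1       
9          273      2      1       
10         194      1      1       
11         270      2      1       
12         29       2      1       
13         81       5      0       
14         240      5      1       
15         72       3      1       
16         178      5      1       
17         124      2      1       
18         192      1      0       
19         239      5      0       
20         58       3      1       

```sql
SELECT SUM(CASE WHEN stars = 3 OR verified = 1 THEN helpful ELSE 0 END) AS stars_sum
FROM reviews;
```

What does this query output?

review_id=7: ✗
review_id=8: ✓ → 124
review_id=9: ✓ → 273
review_id=10: ✓ → 194
review_id=11: ✓ → 270
review_id=12: ✓ → 29
review_id=13: ✗
review_id=14: ✓ → 240
review_id=15: ✓ → 72
review_id=16: ✓ → 178
review_id=17: ✓ → 124
review_id=18: ✗
review_id=19: ✗
review_id=20: ✓ → 58
stars_sum = 124 + 273 + 194 + 270 + 29 + 240 + 72 + 178 + 124 + 58 = 1562

1562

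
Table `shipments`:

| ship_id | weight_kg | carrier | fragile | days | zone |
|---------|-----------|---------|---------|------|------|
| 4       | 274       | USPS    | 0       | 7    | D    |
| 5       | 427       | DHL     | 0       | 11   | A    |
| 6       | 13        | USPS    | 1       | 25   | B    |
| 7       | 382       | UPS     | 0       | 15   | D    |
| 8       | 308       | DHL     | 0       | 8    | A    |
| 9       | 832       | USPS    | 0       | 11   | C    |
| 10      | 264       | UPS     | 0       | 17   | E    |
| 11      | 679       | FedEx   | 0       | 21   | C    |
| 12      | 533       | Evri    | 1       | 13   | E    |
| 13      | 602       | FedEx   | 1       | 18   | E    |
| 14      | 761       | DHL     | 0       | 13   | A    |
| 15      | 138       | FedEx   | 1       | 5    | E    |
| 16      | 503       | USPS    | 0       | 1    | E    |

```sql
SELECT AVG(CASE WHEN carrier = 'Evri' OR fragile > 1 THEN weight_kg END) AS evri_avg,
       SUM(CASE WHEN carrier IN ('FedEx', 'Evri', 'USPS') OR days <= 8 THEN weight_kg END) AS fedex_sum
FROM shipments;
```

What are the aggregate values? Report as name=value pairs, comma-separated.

[evri_avg: carrier = 'Evri' OR fragile > 1]
ship_id=4: ✗
ship_id=5: ✗
ship_id=6: ✗
ship_id=7: ✗
ship_id=8: ✗
ship_id=9: ✗
ship_id=10: ✗
ship_id=11: ✗
ship_id=12: ✓ → 533
ship_id=13: ✗
ship_id=14: ✗
ship_id=15: ✗
ship_id=16: ✗
evri_avg = 533
—
[fedex_sum: carrier IN ('FedEx', 'Evri', 'USPS') OR days <= 8]
ship_id=4: ✓ → 274
ship_id=5: ✗
ship_id=6: ✓ → 13
ship_id=7: ✗
ship_id=8: ✓ → 308
ship_id=9: ✓ → 832
ship_id=10: ✗
ship_id=11: ✓ → 679
ship_id=12: ✓ → 533
ship_id=13: ✓ → 602
ship_id=14: ✗
ship_id=15: ✓ → 138
ship_id=16: ✓ → 503
fedex_sum = 274 + 13 + 308 + 832 + 679 + 533 + 602 + 138 + 503 = 3882

evri_avg=533, fedex_sum=3882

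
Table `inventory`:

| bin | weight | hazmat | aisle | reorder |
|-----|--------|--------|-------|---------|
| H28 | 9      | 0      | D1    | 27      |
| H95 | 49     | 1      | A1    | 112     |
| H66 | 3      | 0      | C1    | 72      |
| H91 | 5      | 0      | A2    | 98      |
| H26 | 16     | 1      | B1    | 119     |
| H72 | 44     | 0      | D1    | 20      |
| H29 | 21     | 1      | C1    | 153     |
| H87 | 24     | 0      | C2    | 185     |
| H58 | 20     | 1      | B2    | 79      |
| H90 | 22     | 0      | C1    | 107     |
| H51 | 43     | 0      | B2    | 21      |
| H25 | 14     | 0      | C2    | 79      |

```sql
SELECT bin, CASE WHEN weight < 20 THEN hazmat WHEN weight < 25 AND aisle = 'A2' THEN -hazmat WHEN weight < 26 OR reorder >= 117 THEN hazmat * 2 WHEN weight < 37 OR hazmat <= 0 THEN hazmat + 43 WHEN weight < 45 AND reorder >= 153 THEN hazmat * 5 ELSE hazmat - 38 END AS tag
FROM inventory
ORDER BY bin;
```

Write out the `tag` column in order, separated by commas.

bin=H25: weight < 20 → 0
bin=H26: weight < 20 → 1
bin=H28: weight < 20 → 0
bin=H29: weight < 26 OR reorder >= 117 → 2
bin=H51: weight < 37 OR hazmat <= 0 → 43
bin=H58: weight < 26 OR reorder >= 117 → 2
bin=H66: weight < 20 → 0
bin=H72: weight < 37 OR hazmat <= 0 → 43
bin=H87: weight < 26 OR reorder >= 117 → 0
bin=H90: weight < 26 OR reorder >= 117 → 0
bin=H91: weight < 20 → 0
bin=H95: ELSE → -37

0, 1, 0, 2, 43, 2, 0, 43, 0, 0, 0, -37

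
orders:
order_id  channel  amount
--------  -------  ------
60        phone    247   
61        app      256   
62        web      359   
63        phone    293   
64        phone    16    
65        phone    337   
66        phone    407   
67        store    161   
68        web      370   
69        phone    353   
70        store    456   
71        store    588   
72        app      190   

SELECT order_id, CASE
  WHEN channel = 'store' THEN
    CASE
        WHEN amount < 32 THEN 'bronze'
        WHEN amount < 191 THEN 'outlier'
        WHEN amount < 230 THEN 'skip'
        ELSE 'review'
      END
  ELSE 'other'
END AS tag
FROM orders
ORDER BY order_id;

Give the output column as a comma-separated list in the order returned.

other, other, other, other, other, other, other, outlier, other, other, review, review, other

order_id=60: channel='phone' → outer ELSE → other
order_id=61: channel='app' → outer ELSE → other
order_id=62: channel='web' → outer ELSE → other
order_id=63: channel='phone' → outer ELSE → other
order_id=64: channel='phone' → outer ELSE → other
order_id=65: channel='phone' → outer ELSE → other
order_id=66: channel='phone' → outer ELSE → other
order_id=67: channel='store' → inner[amount < 191] → outlier
order_id=68: channel='web' → outer ELSE → other
order_id=69: channel='phone' → outer ELSE → other
order_id=70: channel='store' → inner[ELSE] → review
order_id=71: channel='store' → inner[ELSE] → review
order_id=72: channel='app' → outer ELSE → other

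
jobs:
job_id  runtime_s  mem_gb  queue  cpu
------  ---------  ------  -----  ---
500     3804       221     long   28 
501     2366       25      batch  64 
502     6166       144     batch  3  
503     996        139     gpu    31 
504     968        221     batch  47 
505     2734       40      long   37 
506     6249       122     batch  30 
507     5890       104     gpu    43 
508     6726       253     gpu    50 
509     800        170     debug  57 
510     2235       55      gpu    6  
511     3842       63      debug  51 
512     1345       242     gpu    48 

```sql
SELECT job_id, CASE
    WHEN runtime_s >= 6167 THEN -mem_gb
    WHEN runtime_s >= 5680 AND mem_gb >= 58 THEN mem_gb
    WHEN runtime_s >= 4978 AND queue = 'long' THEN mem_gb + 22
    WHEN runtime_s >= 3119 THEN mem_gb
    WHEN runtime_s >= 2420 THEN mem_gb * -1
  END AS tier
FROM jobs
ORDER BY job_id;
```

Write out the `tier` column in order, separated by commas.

job_id=500: runtime_s >= 3119 → 221
job_id=501: (no match → NULL) → NULL
job_id=502: runtime_s >= 5680 AND mem_gb >= 58 → 144
job_id=503: (no match → NULL) → NULL
job_id=504: (no match → NULL) → NULL
job_id=505: runtime_s >= 2420 → -40
job_id=506: runtime_s >= 6167 → -122
job_id=507: runtime_s >= 5680 AND mem_gb >= 58 → 104
job_id=508: runtime_s >= 6167 → -253
job_id=509: (no match → NULL) → NULL
job_id=510: (no match → NULL) → NULL
job_id=511: runtime_s >= 3119 → 63
job_id=512: (no match → NULL) → NULL

221, NULL, 144, NULL, NULL, -40, -122, 104, -253, NULL, NULL, 63, NULL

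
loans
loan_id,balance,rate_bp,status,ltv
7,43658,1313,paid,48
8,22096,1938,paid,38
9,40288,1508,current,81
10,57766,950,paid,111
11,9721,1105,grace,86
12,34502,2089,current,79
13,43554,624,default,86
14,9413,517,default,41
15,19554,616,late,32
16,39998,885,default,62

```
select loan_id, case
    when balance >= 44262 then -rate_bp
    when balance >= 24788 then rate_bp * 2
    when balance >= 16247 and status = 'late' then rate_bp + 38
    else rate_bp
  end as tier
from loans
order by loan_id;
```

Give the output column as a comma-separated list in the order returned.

loan_id=7: balance >= 24788 → 2626
loan_id=8: ELSE → 1938
loan_id=9: balance >= 24788 → 3016
loan_id=10: balance >= 44262 → -950
loan_id=11: ELSE → 1105
loan_id=12: balance >= 24788 → 4178
loan_id=13: balance >= 24788 → 1248
loan_id=14: ELSE → 517
loan_id=15: balance >= 16247 and status = 'late' → 654
loan_id=16: balance >= 24788 → 1770

2626, 1938, 3016, -950, 1105, 4178, 1248, 517, 654, 1770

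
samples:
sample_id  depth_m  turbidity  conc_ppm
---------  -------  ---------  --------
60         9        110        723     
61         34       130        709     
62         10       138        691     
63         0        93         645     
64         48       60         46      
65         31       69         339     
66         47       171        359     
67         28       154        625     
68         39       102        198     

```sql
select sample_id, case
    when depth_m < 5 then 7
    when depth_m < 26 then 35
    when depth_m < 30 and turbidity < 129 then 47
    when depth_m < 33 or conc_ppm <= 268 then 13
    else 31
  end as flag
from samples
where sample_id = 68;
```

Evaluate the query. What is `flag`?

13

sample_id = 68: depth_m=39, turbidity=102, conc_ppm=198.
depth_m < 5 → false
depth_m < 26 → false
depth_m < 30 and turbidity < 129 → false
depth_m < 33 or conc_ppm <= 268 → true → 13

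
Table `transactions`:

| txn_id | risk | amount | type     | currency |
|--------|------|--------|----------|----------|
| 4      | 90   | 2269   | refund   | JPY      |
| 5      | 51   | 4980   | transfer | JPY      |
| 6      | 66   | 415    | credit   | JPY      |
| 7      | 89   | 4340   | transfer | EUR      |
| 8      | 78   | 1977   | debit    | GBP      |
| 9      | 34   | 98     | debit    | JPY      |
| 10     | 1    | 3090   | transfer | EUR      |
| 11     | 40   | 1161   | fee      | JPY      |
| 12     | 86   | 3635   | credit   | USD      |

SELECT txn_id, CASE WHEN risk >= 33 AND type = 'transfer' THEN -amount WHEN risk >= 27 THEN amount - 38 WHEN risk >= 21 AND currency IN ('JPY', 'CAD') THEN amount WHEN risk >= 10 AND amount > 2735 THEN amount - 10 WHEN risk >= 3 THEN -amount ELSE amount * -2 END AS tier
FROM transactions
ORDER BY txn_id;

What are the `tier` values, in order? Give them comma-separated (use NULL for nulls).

2231, -4980, 377, -4340, 1939, 60, -6180, 1123, 3597

txn_id=4: risk >= 27 → 2231
txn_id=5: risk >= 33 AND type = 'transfer' → -4980
txn_id=6: risk >= 27 → 377
txn_id=7: risk >= 33 AND type = 'transfer' → -4340
txn_id=8: risk >= 27 → 1939
txn_id=9: risk >= 27 → 60
txn_id=10: ELSE → -6180
txn_id=11: risk >= 27 → 1123
txn_id=12: risk >= 27 → 3597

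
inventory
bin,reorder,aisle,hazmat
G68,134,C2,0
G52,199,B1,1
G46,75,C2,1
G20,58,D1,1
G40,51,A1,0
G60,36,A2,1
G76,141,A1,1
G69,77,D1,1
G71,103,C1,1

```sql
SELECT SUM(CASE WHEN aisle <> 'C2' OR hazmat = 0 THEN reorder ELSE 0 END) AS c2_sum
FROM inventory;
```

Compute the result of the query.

bin=G68: ✓ → 134
bin=G52: ✓ → 199
bin=G46: ✗
bin=G20: ✓ → 58
bin=G40: ✓ → 51
bin=G60: ✓ → 36
bin=G76: ✓ → 141
bin=G69: ✓ → 77
bin=G71: ✓ → 103
c2_sum = 134 + 199 + 58 + 51 + 36 + 141 + 77 + 103 = 799

799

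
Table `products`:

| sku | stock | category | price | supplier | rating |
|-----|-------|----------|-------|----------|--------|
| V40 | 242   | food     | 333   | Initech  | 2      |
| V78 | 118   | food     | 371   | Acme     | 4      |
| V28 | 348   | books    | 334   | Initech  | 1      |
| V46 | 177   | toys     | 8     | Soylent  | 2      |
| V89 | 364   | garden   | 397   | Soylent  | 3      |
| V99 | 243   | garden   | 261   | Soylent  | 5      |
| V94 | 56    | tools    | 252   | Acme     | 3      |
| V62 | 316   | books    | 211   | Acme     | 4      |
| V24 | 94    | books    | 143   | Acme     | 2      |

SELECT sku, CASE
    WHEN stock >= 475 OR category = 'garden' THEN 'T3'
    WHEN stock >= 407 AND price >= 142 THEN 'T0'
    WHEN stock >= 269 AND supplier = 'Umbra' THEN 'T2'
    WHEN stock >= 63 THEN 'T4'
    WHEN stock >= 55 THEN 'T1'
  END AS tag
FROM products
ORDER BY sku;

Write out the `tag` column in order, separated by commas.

T4, T4, T4, T4, T4, T4, T3, T1, T3

sku=V24: stock >= 63 → T4
sku=V28: stock >= 63 → T4
sku=V40: stock >= 63 → T4
sku=V46: stock >= 63 → T4
sku=V62: stock >= 63 → T4
sku=V78: stock >= 63 → T4
sku=V89: stock >= 475 OR category = 'garden' → T3
sku=V94: stock >= 55 → T1
sku=V99: stock >= 475 OR category = 'garden' → T3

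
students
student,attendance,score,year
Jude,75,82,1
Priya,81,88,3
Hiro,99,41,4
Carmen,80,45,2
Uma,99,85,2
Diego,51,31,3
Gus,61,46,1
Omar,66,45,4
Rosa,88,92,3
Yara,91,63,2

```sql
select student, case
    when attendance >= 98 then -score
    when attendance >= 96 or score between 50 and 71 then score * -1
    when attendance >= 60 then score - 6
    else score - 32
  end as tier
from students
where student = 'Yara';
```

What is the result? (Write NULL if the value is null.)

student = Yara: attendance=91, score=63, year=2.
attendance >= 98 → false
attendance >= 96 or score between 50 and 71 → true → -63

-63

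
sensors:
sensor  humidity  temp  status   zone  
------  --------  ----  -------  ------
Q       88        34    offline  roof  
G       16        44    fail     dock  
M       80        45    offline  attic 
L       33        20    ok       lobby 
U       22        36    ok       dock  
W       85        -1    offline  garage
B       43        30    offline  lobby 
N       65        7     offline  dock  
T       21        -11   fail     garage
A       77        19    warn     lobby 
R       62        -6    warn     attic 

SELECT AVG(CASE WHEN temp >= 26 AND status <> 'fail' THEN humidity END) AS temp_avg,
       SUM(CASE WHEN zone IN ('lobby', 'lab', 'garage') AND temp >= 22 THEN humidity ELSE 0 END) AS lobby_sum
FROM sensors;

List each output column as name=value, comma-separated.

temp_avg=58.25, lobby_sum=43

[temp_avg: temp >= 26 AND status <> 'fail']
sensor=Q: ✓ → 88
sensor=G: ✗
sensor=M: ✓ → 80
sensor=L: ✗
sensor=U: ✓ → 22
sensor=W: ✗
sensor=B: ✓ → 43
sensor=N: ✗
sensor=T: ✗
sensor=A: ✗
sensor=R: ✗
temp_avg = (88 + 80 + 22 + 43) / 4 = 58.25
—
[lobby_sum: zone IN ('lobby', 'lab', 'garage') AND temp >= 22]
sensor=Q: ✗
sensor=G: ✗
sensor=M: ✗
sensor=L: ✗
sensor=U: ✗
sensor=W: ✗
sensor=B: ✓ → 43
sensor=N: ✗
sensor=T: ✗
sensor=A: ✗
sensor=R: ✗
lobby_sum = 43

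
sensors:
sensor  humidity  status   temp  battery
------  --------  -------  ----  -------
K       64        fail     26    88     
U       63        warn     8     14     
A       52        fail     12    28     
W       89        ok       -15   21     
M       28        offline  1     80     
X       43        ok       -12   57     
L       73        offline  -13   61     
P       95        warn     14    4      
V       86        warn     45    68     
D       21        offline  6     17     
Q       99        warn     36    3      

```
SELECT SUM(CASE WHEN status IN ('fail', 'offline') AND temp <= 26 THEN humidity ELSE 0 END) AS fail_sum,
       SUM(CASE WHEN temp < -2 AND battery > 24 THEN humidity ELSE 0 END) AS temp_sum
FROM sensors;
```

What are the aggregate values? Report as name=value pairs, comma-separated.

fail_sum=238, temp_sum=116

[fail_sum: status IN ('fail', 'offline') AND temp <= 26]
sensor=K: ✓ → 64
sensor=U: ✗
sensor=A: ✓ → 52
sensor=W: ✗
sensor=M: ✓ → 28
sensor=X: ✗
sensor=L: ✓ → 73
sensor=P: ✗
sensor=V: ✗
sensor=D: ✓ → 21
sensor=Q: ✗
fail_sum = 64 + 52 + 28 + 73 + 21 = 238
—
[temp_sum: temp < -2 AND battery > 24]
sensor=K: ✗
sensor=U: ✗
sensor=A: ✗
sensor=W: ✗
sensor=M: ✗
sensor=X: ✓ → 43
sensor=L: ✓ → 73
sensor=P: ✗
sensor=V: ✗
sensor=D: ✗
sensor=Q: ✗
temp_sum = 43 + 73 = 116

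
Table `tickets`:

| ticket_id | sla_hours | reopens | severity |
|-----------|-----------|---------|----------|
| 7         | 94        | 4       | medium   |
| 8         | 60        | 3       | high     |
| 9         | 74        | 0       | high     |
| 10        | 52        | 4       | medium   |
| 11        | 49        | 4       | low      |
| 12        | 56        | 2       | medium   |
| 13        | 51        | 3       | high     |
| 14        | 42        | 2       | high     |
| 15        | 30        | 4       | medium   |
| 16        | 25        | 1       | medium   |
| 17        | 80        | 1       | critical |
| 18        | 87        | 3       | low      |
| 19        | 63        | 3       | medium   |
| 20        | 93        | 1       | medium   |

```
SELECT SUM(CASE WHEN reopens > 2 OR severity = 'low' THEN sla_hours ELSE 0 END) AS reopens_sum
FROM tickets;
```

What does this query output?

ticket_id=7: ✓ → 94
ticket_id=8: ✓ → 60
ticket_id=9: ✗
ticket_id=10: ✓ → 52
ticket_id=11: ✓ → 49
ticket_id=12: ✗
ticket_id=13: ✓ → 51
ticket_id=14: ✗
ticket_id=15: ✓ → 30
ticket_id=16: ✗
ticket_id=17: ✗
ticket_id=18: ✓ → 87
ticket_id=19: ✓ → 63
ticket_id=20: ✗
reopens_sum = 94 + 60 + 52 + 49 + 51 + 30 + 87 + 63 = 486

486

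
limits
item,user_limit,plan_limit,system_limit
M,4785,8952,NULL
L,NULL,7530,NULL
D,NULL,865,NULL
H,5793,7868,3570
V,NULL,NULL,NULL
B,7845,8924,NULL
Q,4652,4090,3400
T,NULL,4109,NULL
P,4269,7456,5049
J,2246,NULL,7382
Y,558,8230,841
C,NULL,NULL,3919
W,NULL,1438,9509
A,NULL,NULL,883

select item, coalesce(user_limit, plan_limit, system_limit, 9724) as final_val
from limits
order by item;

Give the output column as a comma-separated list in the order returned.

883, 7845, 3919, 865, 5793, 2246, 7530, 4785, 4269, 4652, 4109, 9724, 1438, 558

item=A: user_limit=NULL, plan_limit=NULL, system_limit=883 → 883
item=B: user_limit=7845 → 7845
item=C: user_limit=NULL, plan_limit=NULL, system_limit=3919 → 3919
item=D: user_limit=NULL, plan_limit=865 → 865
item=H: user_limit=5793 → 5793
item=J: user_limit=2246 → 2246
item=L: user_limit=NULL, plan_limit=7530 → 7530
item=M: user_limit=4785 → 4785
item=P: user_limit=4269 → 4269
item=Q: user_limit=4652 → 4652
item=T: user_limit=NULL, plan_limit=4109 → 4109
item=V: user_limit=NULL, plan_limit=NULL, system_limit=NULL, → literal 9724 → 9724
item=W: user_limit=NULL, plan_limit=1438 → 1438
item=Y: user_limit=558 → 558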